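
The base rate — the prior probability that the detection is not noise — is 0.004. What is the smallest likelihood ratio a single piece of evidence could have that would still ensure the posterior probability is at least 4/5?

996

Prior odds = 0.004/0.996 = 1/249.
Target odds = 0.8/0.2 = 4.
Required Bayes factor = 4 ÷ (1/249) = 996.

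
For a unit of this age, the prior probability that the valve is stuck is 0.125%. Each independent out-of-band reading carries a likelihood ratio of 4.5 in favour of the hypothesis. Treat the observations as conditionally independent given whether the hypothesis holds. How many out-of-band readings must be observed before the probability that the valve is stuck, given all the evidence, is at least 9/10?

6

Prior odds: 0.00125 ÷ 0.99875 = 1/799.
Likelihood ratio per out-of-band reading = 4.5.
Target posterior odds = 0.9/0.1 = 9.
Require 4.5ⁿ ≥ 9 ÷ (1/799) = 7191.
4.5⁵ = 1845.28125 falls short of 7191 but 4.5⁶ = 8303.765625 reaches it, so n = 6.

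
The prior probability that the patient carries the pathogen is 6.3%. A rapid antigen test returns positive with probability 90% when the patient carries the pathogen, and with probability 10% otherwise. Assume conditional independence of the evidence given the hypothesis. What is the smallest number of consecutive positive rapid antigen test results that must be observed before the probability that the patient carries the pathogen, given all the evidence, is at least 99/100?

4

Prior odds: 0.063 ÷ 0.937 = 63/937.
Likelihood ratio of a positive result = 0.9/0.1 = 9.
Target posterior odds = 0.99/0.01 = 99.
Need (63/937) × 9ⁿ ≥ 99, i.e. 9ⁿ ≥ 10307/7.
9³ = 729 falls short of 10307/7 but 9⁴ = 6561 reaches it, so n = 4.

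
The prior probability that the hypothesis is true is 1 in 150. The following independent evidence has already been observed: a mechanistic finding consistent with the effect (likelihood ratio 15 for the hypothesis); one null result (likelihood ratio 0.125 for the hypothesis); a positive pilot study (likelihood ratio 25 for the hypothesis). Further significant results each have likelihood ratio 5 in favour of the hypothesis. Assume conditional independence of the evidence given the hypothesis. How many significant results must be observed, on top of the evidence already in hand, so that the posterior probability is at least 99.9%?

Prior odds = (1/150)/(149/150) = 1/149.
Combined Bayes factor of the evidence already in hand = 15 × 0.125 × 25 = 46.875.
Odds after that evidence = (1/149) × 46.875 = 375/1192.
Target odds = 0.999/0.001 = 999.
Need 5ⁿ ≥ 999 ÷ (375/1192) = 3175.488.
5⁵ = 3125 falls short of 3175.488 but 5⁶ = 15625 reaches it, so n = 6.

6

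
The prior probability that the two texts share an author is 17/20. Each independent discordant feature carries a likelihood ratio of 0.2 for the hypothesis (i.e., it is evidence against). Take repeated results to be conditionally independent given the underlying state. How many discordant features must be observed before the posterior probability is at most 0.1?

3

Prior odds: 0.85 ÷ 0.15 = 17/3.
Likelihood ratio per discordant feature = 0.2.
Target posterior odds = 0.1/0.9 = 1/9.
Require 0.2ⁿ ≤ 1/9 ÷ (17/3) = 1/51.
0.2² = 0.04 is still above 1/51 but 0.2³ = 0.008 is at or below it, so n = 3.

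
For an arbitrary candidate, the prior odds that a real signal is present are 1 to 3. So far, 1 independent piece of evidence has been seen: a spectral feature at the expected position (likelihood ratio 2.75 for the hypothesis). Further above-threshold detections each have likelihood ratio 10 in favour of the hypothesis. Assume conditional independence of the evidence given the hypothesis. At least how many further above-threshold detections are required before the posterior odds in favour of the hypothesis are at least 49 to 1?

Prior odds = 1/3.
Bayes factor of the evidence already in hand = 2.75.
Odds after that evidence = (1/3) × 2.75 = 11/12.
Target odds = 49.
Need 10ⁿ ≥ 49 ÷ (11/12) = 588/11.
10¹ = 10 falls short of 588/11 but 10² = 100 reaches it, so n = 2.

2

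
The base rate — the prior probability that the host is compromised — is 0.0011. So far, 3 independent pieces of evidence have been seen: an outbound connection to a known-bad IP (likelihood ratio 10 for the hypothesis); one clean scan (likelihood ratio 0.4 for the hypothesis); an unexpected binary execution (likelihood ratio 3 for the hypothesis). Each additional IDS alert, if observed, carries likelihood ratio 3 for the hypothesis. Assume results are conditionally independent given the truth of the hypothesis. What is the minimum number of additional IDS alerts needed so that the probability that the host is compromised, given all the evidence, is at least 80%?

6

Prior odds = 0.0011/0.9989 = 11/9989.
Combined Bayes factor of the evidence already in hand = 10 × 0.4 × 3 = 12.
Odds after that evidence = (11/9989) × 12 = 132/9989.
Target odds = 0.8/0.2 = 4.
Need 3ⁿ ≥ 4 ÷ (132/9989) = 9989/33.
3⁵ = 243 falls short of 9989/33 but 3⁶ = 729 reaches it, so n = 6.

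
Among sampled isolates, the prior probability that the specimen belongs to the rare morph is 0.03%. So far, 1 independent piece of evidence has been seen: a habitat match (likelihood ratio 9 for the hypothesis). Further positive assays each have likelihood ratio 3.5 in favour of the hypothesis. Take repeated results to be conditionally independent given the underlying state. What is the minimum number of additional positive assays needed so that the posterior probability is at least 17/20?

Prior odds = 0.0003/0.9997 = 3/9997.
Bayes factor of the evidence already in hand = 9.
Odds after that evidence = (3/9997) × 9 = 27/9997.
Target odds = 0.85/0.15 = 17/3.
Need 3.5ⁿ ≥ 17/3 ÷ (27/9997) = 169949/81.
3.5⁶ = 1838.265625 falls short of 169949/81 but 3.5⁷ = 823543/128 reaches it, so n = 7.

7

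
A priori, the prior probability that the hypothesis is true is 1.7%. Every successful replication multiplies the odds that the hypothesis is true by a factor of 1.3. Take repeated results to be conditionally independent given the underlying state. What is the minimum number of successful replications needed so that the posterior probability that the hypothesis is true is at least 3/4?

Prior odds = 0.017/0.983 = 17/983.
Likelihood ratio per successful replication = 1.3.
Target odds: 0.75 ÷ 0.25 = 3.
Need (17/983) × 1.3ⁿ ≥ 3, i.e. 1.3ⁿ ≥ 2949/17.
1.3¹⁹ ≈146.192 falls short of 2949/17 but 1.3²⁰ ≈190.05 reaches it, so n = 20.

20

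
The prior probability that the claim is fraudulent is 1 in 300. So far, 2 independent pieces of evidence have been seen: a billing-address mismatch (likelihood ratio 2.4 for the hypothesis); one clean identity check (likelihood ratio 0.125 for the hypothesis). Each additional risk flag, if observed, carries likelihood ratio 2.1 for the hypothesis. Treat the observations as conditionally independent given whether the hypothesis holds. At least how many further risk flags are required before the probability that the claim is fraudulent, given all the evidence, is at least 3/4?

11

Prior odds = (1/300)/(299/300) = 1/299.
Combined Bayes factor of the evidence already in hand = 2.4 × 0.125 = 0.3.
Odds after that evidence = (1/299) × 0.3 = 3/2990.
Target odds = 0.75/0.25 = 3.
Need 2.1ⁿ ≥ 3 ÷ (3/2990) = 2990.
2.1¹⁰ ≈1667.99 falls short of 2990 but 2.1¹¹ ≈3502.78 reaches it, so n = 11.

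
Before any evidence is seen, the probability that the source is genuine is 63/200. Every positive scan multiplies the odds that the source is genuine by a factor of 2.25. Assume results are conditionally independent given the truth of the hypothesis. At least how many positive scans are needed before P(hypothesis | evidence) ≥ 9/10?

Prior odds = 0.315/0.685 = 63/137.
Likelihood ratio per positive scan = 2.25.
Target odds: 0.9 ÷ 0.1 = 9.
Need (63/137) × 2.25ⁿ ≥ 9, i.e. 2.25ⁿ ≥ 137/7.
2.25³ = 11.390625 falls short of 137/7 but 2.25⁴ = 25.62890625 reaches it, so n = 4.

4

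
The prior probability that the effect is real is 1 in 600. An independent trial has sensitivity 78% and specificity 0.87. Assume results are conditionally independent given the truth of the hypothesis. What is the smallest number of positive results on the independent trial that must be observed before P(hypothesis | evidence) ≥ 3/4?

5

Prior odds = (1/600)/(599/600) = 1/599.
False-positive rate = 1 − 0.87 = 0.13; likelihood ratio of a positive = 0.78/0.13 = 6.
Target odds: 0.75 ÷ 0.25 = 3.
Require 6ⁿ ≥ 3 ÷ (1/599) = 1797.
6⁴ = 1296 falls short of 1797 but 6⁵ = 7776 reaches it, so n = 5.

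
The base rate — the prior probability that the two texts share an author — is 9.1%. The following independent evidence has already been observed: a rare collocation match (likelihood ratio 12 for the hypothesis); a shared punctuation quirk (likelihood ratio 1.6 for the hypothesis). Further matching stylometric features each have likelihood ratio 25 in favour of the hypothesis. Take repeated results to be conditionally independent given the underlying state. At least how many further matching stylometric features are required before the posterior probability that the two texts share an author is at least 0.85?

Prior odds = 0.091/0.909 = 91/909.
Combined Bayes factor of the evidence already in hand = 12 × 1.6 = 19.2.
Odds after that evidence = (91/909) × 19.2 = 2912/1515.
Target odds = 0.85/0.15 = 17/3.
Need 25ⁿ ≥ 17/3 ÷ (2912/1515) = 8585/2912.
25¹ = 25, which meets the required 8585/2912; so n = 1.

1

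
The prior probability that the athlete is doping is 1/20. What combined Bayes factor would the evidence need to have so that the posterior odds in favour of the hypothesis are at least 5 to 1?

Prior odds = 0.05/0.95 = 1/19.
Target odds = 5.
Required Bayes factor = 5 ÷ (1/19) = 95.

95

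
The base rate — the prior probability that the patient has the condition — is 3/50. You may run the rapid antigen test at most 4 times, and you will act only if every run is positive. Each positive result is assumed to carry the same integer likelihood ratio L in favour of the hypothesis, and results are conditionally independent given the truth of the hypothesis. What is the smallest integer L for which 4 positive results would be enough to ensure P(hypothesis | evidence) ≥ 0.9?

Prior odds = 0.06/0.94 = 3/47.
Target odds = 0.9/0.1 = 9.
Need L⁴ ≥ 9 ÷ (3/47) = 141.
3⁴ = 81 < 141 ≤ 256 = 4⁴, so L = 4.

4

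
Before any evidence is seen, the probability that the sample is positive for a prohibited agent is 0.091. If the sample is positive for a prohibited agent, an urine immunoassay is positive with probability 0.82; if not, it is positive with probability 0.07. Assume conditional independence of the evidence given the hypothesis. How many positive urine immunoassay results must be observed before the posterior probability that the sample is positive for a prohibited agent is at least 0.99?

Prior odds: 0.091 ÷ 0.909 = 91/909.
Likelihood ratio of a positive = 0.82/0.07 = 82/7.
Target odds: 0.99 ÷ 0.01 = 99.
Require (82/7)ⁿ ≥ 99 ÷ (91/909) = 89991/91.
(82/7)² = 6724/49 falls short of 89991/91 but (82/7)³ = 551368/343 reaches it, so n = 3.

3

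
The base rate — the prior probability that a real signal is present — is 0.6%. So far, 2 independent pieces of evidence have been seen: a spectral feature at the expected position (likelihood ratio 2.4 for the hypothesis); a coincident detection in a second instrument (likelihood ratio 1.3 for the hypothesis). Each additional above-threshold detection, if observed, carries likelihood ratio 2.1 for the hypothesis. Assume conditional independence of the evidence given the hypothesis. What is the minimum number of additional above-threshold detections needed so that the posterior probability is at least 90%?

Prior odds = 0.006/0.994 = 3/497.
Combined Bayes factor of the evidence already in hand = 2.4 × 1.3 = 3.12.
Odds after that evidence = (3/497) × 3.12 = 234/12425.
Target odds = 0.9/0.1 = 9.
Need 2.1ⁿ ≥ 9 ÷ (234/12425) = 12425/26.
2.1⁸ ≈378.229 falls short of 12425/26 but 2.1⁹ ≈794.28 reaches it, so n = 9.

9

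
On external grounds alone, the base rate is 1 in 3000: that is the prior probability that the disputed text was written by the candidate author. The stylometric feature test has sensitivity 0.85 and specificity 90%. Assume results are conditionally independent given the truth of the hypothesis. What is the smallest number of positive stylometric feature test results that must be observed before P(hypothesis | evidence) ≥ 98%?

6

Prior odds: (1/3000) ÷ (2999/3000) = 1/2999.
False-positive rate = 1 − 0.9 = 0.1; likelihood ratio of a positive = 0.85/0.1 = 8.5.
Target posterior odds = 0.98/0.02 = 49.
Need (1/2999) × 8.5ⁿ ≥ 49, i.e. 8.5ⁿ ≥ 146951.
8.5⁵ = 44370.53125 falls short of 146951 but 8.5⁶ = 24137569/64 reaches it, so n = 6.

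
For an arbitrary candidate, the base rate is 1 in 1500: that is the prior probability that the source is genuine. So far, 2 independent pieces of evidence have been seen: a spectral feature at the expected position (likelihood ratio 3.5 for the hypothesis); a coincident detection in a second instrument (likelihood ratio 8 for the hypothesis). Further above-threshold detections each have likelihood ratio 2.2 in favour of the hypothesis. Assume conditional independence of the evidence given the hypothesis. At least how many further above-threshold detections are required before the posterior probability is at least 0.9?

Prior odds = (1/1500)/(1499/1500) = 1/1499.
Combined Bayes factor of the evidence already in hand = 3.5 × 8 = 28.
Odds after that evidence = (1/1499) × 28 = 28/1499.
Target odds = 0.9/0.1 = 9.
Need 2.2ⁿ ≥ 9 ÷ (28/1499) = 13491/28.
2.2⁷ = 19487171/78125 falls short of 13491/28 but 2.2⁸ = 214358881/390625 reaches it, so n = 8.

8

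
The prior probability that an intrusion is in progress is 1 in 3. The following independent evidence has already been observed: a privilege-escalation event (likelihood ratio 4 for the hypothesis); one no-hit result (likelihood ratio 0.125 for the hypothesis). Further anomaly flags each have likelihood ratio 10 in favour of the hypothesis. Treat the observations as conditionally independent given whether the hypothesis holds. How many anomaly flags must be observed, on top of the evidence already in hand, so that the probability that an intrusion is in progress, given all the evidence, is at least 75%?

2

Prior odds = (1/3)/(2/3) = 0.5.
Combined Bayes factor of the evidence already in hand = 4 × 0.125 = 0.5.
Odds after that evidence = 0.5 × 0.5 = 0.25.
Target odds = 0.75/0.25 = 3.
Need 10ⁿ ≥ 3 ÷ 0.25 = 12.
10¹ = 10 falls short of 12 but 10² = 100 reaches it, so n = 2.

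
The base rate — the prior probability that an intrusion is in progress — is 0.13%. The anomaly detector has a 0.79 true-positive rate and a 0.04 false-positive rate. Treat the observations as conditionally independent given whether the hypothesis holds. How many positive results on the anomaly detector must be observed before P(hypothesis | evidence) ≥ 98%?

Prior odds = 0.0013/0.9987 = 13/9987.
Likelihood ratio of a positive result = 0.79/0.04 = 19.75.
Target posterior odds = 0.98/0.02 = 49.
Need (13/9987) × 19.75ⁿ ≥ 49, i.e. 19.75ⁿ ≥ 489363/13.
19.75³ = 7703.734375 falls short of 489363/13 but 19.75⁴ = 38950081/256 reaches it, so n = 4.

4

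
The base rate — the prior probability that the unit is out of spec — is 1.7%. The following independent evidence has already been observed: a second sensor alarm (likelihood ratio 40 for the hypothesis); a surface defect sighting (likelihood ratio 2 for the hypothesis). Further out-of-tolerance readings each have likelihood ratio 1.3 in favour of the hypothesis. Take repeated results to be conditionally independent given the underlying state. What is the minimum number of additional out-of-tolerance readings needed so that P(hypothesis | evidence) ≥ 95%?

10

Prior odds = 0.017/0.983 = 17/983.
Combined Bayes factor of the evidence already in hand = 40 × 2 = 80.
Odds after that evidence = (17/983) × 80 = 1360/983.
Target odds = 0.95/0.05 = 19.
Need 1.3ⁿ ≥ 19 ÷ (1360/983) = 18677/1360.
1.3⁹ ≈10.6045 falls short of 18677/1360 but 1.3¹⁰ ≈13.7858 reaches it, so n = 10.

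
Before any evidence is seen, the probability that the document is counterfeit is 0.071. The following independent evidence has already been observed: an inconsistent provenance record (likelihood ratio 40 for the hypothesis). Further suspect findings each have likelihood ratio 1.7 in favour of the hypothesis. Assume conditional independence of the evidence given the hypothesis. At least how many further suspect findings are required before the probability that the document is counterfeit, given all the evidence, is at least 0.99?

Prior odds = 0.071/0.929 = 71/929.
Bayes factor of the evidence already in hand = 40.
Odds after that evidence = (71/929) × 40 = 2840/929.
Target odds = 0.99/0.01 = 99.
Need 1.7ⁿ ≥ 99 ÷ (2840/929) = 91971/2840.
1.7⁶ = 24137569/1000000 falls short of 91971/2840 but 1.7⁷ = 410338673/10000000 reaches it, so n = 7.

7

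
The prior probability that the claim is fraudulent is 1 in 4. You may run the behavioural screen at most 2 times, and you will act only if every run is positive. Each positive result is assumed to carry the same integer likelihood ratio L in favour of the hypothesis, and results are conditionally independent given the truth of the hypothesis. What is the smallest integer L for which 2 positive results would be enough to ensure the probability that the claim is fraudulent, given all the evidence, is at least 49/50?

13

Prior odds = 0.25/0.75 = 1/3.
Target odds = 0.98/0.02 = 49.
Need L² ≥ 49 ÷ (1/3) = 147.
12² = 144 < 147 ≤ 169 = 13², so L = 13.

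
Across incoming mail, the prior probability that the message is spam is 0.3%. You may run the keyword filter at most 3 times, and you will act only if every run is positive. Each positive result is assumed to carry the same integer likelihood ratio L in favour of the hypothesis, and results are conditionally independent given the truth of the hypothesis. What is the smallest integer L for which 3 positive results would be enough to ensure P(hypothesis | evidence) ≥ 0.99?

33

Prior odds = 0.003/0.997 = 3/997.
Target odds = 0.99/0.01 = 99.
Need L³ ≥ 99 ÷ (3/997) = 32901.
32³ = 32768 < 32901 ≤ 35937 = 33³, so L = 33.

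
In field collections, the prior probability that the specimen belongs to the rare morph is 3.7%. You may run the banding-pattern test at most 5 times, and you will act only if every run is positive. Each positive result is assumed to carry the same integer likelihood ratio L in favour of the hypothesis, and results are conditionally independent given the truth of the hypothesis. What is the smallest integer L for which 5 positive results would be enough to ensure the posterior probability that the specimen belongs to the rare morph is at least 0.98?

Prior odds = 0.037/0.963 = 37/963.
Target odds = 0.98/0.02 = 49.
Need L⁵ ≥ 49 ÷ (37/963) = 47187/37.
4⁵ = 1024 < 47187/37 ≤ 3125 = 5⁵, so L = 5.

5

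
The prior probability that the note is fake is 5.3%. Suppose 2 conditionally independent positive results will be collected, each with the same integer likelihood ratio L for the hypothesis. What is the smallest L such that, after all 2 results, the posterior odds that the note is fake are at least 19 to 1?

19

Prior odds = 0.053/0.947 = 53/947.
Target odds = 19.
Need L² ≥ 19 ÷ (53/947) = 17993/53.
18² = 324 < 17993/53 ≤ 361 = 19², so L = 19.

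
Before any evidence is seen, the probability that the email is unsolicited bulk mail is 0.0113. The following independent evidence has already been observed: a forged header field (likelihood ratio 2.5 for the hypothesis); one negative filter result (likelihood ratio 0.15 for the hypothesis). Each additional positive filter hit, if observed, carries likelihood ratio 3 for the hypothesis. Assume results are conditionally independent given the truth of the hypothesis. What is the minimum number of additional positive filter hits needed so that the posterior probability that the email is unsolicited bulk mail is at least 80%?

7

Prior odds = 0.0113/0.9887 = 113/9887.
Combined Bayes factor of the evidence already in hand = 2.5 × 0.15 = 0.375.
Odds after that evidence = (113/9887) × 0.375 = 339/79096.
Target odds = 0.8/0.2 = 4.
Need 3ⁿ ≥ 4 ÷ (339/79096) = 316384/339.
3⁶ = 729 falls short of 316384/339 but 3⁷ = 2187 reaches it, so n = 7.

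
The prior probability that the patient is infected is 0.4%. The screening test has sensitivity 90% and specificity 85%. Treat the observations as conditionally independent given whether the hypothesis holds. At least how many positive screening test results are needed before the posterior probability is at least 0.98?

6

Prior odds = 0.004/0.996 = 1/249.
False-positive rate = 1 − 0.85 = 0.15; likelihood ratio of a positive = 0.9/0.15 = 6.
Target posterior odds = 0.98/0.02 = 49.
Require 6ⁿ ≥ 49 ÷ (1/249) = 12201.
6⁵ = 7776 falls short of 12201 but 6⁶ = 46656 reaches it, so n = 6.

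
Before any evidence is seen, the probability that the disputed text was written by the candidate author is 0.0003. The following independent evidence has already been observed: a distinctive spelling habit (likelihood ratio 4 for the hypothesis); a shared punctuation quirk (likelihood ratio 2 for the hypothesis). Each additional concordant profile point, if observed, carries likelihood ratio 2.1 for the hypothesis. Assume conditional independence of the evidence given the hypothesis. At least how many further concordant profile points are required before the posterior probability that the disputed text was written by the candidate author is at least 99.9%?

Prior odds = 0.0003/0.9997 = 3/9997.
Combined Bayes factor of the evidence already in hand = 4 × 2 = 8.
Odds after that evidence = (3/9997) × 8 = 24/9997.
Target odds = 0.999/0.001 = 999.
Need 2.1ⁿ ≥ 999 ÷ (24/9997) = 416125.125.
2.1¹⁷ ≈300419 falls short of 416125.125 but 2.1¹⁸ ≈630881 reaches it, so n = 18.

18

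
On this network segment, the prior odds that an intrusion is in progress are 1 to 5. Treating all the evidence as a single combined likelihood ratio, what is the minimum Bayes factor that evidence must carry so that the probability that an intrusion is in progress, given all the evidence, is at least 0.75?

15

Prior odds = 0.2.
Target odds = 0.75/0.25 = 3.
Required Bayes factor = 3 ÷ 0.2 = 15.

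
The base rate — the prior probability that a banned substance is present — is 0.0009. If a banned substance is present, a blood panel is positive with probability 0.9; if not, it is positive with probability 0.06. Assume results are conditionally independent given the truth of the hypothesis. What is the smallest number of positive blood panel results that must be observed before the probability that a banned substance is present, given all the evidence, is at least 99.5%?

5

Prior odds: 0.0009 ÷ 0.9991 = 9/9991.
Likelihood ratio of a positive = 0.9/0.06 = 15.
Target odds: 0.995 ÷ 0.005 = 199.
Need (9/9991) × 15ⁿ ≥ 199, i.e. 15ⁿ ≥ 1988209/9.
15⁴ = 50625 falls short of 1988209/9 but 15⁵ = 759375 reaches it, so n = 5.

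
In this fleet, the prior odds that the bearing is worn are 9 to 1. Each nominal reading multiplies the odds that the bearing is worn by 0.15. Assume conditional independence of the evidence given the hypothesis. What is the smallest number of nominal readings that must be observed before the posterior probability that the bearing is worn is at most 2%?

Prior odds = 9.
Likelihood ratio per nominal reading = 0.15.
Target posterior odds = 0.02/0.98 = 1/49.
Require 0.15ⁿ ≤ 1/49 ÷ 9 = 1/441.
0.15³ = 0.003375 is still above 1/441 but 0.15⁴ = 81/160000 is at or below it, so n = 4.

4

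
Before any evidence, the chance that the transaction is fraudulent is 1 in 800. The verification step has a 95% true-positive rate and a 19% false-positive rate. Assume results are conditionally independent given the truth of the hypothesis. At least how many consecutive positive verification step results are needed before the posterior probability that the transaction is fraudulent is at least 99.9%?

9

Prior odds: 0.00125 ÷ 0.99875 = 1/799.
Likelihood ratio of a positive result = 0.95/0.19 = 5.
Target posterior odds = 0.999/0.001 = 999.
Require 5ⁿ ≥ 999 ÷ (1/799) = 798201.
5⁸ = 390625 falls short of 798201 but 5⁹ = 1953125 reaches it, so n = 9.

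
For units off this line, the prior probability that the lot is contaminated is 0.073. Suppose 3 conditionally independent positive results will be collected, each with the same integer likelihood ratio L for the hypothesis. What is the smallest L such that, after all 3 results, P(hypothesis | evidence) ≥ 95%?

Prior odds = 0.073/0.927 = 73/927.
Target odds = 0.95/0.05 = 19.
Need L³ ≥ 19 ÷ (73/927) = 17613/73.
6³ = 216 < 17613/73 ≤ 343 = 7³, so L = 7.

7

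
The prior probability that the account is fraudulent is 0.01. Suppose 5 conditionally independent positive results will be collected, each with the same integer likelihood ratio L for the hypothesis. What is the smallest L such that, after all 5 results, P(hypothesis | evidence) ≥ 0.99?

Prior odds = 0.01/0.99 = 1/99.
Target odds = 0.99/0.01 = 99.
Need L⁵ ≥ 99 ÷ (1/99) = 9801.
6⁵ = 7776 < 9801 ≤ 16807 = 7⁵, so L = 7.

7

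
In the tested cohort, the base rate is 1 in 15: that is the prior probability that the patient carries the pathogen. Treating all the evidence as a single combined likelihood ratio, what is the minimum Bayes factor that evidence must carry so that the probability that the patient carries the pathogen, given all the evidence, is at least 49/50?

686

Prior odds = (1/15)/(14/15) = 1/14.
Target odds = 0.98/0.02 = 49.
Required Bayes factor = 49 ÷ (1/14) = 686.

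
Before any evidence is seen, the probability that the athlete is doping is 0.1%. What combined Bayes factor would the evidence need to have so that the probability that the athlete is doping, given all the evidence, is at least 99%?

98901

Prior odds = 0.001/0.999 = 1/999.
Target odds = 0.99/0.01 = 99.
Required Bayes factor = 99 ÷ (1/999) = 98901.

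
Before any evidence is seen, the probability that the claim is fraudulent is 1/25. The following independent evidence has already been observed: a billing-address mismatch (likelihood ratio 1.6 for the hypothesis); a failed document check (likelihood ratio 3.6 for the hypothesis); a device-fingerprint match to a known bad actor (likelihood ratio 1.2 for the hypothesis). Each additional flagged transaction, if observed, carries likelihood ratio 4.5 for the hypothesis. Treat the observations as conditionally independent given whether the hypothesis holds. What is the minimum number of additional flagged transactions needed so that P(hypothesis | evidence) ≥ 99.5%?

Prior odds = 0.04/0.96 = 1/24.
Combined Bayes factor of the evidence already in hand = 1.6 × 3.6 × 1.2 = 6.912.
Odds after that evidence = (1/24) × 6.912 = 0.288.
Target odds = 0.995/0.005 = 199.
Need 4.5ⁿ ≥ 199 ÷ 0.288 = 24875/36.
4.5⁴ = 410.0625 falls short of 24875/36 but 4.5⁵ = 1845.28125 reaches it, so n = 5.

5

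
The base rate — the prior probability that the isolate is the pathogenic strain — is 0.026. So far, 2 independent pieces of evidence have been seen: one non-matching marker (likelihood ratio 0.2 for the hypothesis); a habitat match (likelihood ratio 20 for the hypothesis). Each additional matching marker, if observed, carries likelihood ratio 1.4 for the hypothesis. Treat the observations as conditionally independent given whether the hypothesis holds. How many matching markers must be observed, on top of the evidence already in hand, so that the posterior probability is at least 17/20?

12

Prior odds = 0.026/0.974 = 13/487.
Combined Bayes factor of the evidence already in hand = 0.2 × 20 = 4.
Odds after that evidence = (13/487) × 4 = 52/487.
Target odds = 0.85/0.15 = 17/3.
Need 1.4ⁿ ≥ 17/3 ÷ (52/487) = 8279/156.
1.4¹¹ ≈40.4957 falls short of 8279/156 but 1.4¹² ≈56.6939 reaches it, so n = 12.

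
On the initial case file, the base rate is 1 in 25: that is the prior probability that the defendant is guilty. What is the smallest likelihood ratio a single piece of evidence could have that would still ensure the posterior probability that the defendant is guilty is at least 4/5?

96

Prior odds = 0.04/0.96 = 1/24.
Target odds = 0.8/0.2 = 4.
Required Bayes factor = 4 ÷ (1/24) = 96.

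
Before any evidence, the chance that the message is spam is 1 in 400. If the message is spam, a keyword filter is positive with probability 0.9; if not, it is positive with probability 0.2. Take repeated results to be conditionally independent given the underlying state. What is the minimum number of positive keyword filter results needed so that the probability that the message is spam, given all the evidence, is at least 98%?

Prior odds: 0.0025 ÷ 0.9975 = 1/399.
Likelihood ratio of a positive = 0.9/0.2 = 4.5.
Target odds: 0.98 ÷ 0.02 = 49.
Require 4.5ⁿ ≥ 49 ÷ (1/399) = 19551.
4.5⁶ = 8303.765625 falls short of 19551 but 4.5⁷ = 4782969/128 reaches it, so n = 7.

7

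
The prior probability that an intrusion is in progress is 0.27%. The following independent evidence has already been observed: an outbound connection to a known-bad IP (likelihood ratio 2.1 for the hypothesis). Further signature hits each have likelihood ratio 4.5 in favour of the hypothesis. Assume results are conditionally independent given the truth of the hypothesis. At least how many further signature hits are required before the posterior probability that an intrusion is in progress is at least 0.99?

Prior odds = 0.0027/0.9973 = 27/9973.
Bayes factor of the evidence already in hand = 2.1.
Odds after that evidence = (27/9973) × 2.1 = 567/99730.
Target odds = 0.99/0.01 = 99.
Need 4.5ⁿ ≥ 99 ÷ (567/99730) = 1097030/63.
4.5⁶ = 8303.765625 falls short of 1097030/63 but 4.5⁷ = 4782969/128 reaches it, so n = 7.

7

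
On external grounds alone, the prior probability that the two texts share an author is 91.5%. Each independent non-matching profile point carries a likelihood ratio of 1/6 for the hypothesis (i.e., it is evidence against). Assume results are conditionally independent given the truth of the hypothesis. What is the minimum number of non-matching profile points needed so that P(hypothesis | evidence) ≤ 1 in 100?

Prior odds = 0.915/0.085 = 183/17.
Likelihood ratio per non-matching profile point = 1/6.
Target posterior odds = 0.01/0.99 = 1/99.
Require (1/6)ⁿ ≤ 1/99 ÷ (183/17) = 17/18117.
(1/6)³ = 1/216 is still above 17/18117 but (1/6)⁴ = 1/1296 is at or below it, so n = 4.

4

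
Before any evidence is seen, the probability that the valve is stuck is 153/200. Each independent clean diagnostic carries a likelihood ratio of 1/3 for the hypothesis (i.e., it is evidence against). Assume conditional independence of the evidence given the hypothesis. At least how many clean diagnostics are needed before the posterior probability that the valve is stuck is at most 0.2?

3

Prior odds: 0.765 ÷ 0.235 = 153/47.
Likelihood ratio per clean diagnostic = 1/3.
Target posterior odds = 0.2/0.8 = 0.25.
Need (153/47) × (1/3)ⁿ ≤ 0.25, i.e. (1/3)ⁿ ≤ 47/612.
(1/3)² = 1/9 is still above 47/612 but (1/3)³ = 1/27 is at or below it, so n = 3.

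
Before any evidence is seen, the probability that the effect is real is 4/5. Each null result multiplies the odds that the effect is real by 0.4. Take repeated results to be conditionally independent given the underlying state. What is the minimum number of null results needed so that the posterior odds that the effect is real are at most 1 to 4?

Prior odds = 0.8/0.2 = 4.
Likelihood ratio per null result = 0.4.
Target odds = 0.25.
Need 4 × 0.4ⁿ ≤ 0.25, i.e. 0.4ⁿ ≤ 0.0625.
0.4³ = 0.064 is still above 0.0625 but 0.4⁴ = 0.0256 is at or below it, so n = 4.

4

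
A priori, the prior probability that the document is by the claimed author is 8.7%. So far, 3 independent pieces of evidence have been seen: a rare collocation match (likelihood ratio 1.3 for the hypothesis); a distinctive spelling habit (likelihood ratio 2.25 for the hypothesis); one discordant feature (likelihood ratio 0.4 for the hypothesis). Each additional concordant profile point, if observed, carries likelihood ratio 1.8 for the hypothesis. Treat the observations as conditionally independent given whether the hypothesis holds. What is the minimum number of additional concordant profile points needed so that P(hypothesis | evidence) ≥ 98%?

11

Prior odds = 0.087/0.913 = 87/913.
Combined Bayes factor of the evidence already in hand = 1.3 × 2.25 × 0.4 = 1.17.
Odds after that evidence = (87/913) × 1.17 = 10179/91300.
Target odds = 0.98/0.02 = 49.
Need 1.8ⁿ ≥ 49 ÷ (10179/91300) = 4473700/10179.
1.8¹⁰ ≈357.047 falls short of 4473700/10179 but 1.8¹¹ ≈642.684 reaches it, so n = 11.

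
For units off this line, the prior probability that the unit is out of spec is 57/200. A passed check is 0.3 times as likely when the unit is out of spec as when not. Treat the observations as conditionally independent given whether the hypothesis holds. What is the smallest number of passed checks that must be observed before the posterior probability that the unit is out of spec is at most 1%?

Prior odds = 0.285/0.715 = 57/143.
Likelihood ratio per passed check = 0.3.
Target posterior odds = 0.01/0.99 = 1/99.
Need (57/143) × 0.3ⁿ ≤ 1/99, i.e. 0.3ⁿ ≤ 13/513.
0.3³ = 0.027 is still above 13/513 but 0.3⁴ = 0.0081 is at or below it, so n = 4.

4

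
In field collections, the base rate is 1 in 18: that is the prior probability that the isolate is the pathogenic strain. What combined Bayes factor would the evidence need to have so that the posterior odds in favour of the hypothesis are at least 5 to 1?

Prior odds = (1/18)/(17/18) = 1/17.
Target odds = 5.
Required Bayes factor = 5 ÷ (1/17) = 85.

85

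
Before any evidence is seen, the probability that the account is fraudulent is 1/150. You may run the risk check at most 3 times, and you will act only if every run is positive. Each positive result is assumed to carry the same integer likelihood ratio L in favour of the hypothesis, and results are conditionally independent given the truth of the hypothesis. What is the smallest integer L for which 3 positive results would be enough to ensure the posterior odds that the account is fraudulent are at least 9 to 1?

12

Prior odds = (1/150)/(149/150) = 1/149.
Target odds = 9.
Need L³ ≥ 9 ÷ (1/149) = 1341.
11³ = 1331 < 1341 ≤ 1728 = 12³, so L = 12.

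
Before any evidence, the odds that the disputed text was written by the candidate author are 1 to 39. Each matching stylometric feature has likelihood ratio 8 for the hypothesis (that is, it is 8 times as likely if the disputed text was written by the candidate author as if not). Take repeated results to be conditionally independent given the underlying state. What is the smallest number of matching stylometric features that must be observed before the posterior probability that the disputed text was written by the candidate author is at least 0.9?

Prior odds = 1/39.
Likelihood ratio per matching stylometric feature = 8.
Target posterior odds = 0.9/0.1 = 9.
Need (1/39) × 8ⁿ ≥ 9, i.e. 8ⁿ ≥ 351.
8² = 64 falls short of 351 but 8³ = 512 reaches it, so n = 3.

3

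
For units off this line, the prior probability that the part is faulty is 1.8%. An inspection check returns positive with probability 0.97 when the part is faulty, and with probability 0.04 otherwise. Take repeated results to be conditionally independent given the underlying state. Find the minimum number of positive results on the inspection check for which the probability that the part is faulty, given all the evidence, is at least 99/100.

3

Prior odds: 0.018 ÷ 0.982 = 9/491.
Likelihood ratio of a positive result = 0.97/0.04 = 24.25.
Target posterior odds = 0.99/0.01 = 99.
Need (9/491) × 24.25ⁿ ≥ 99, i.e. 24.25ⁿ ≥ 5401.
24.25² = 588.0625 falls short of 5401 but 24.25³ = 912673/64 reaches it, so n = 3.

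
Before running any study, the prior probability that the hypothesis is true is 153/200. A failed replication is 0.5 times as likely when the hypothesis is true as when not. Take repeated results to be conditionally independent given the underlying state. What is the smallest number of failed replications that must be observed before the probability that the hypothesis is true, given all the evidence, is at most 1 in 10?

5

Prior odds = 0.765/0.235 = 153/47.
Likelihood ratio per failed replication = 0.5.
Target posterior odds = 0.1/0.9 = 1/9.
Require 0.5ⁿ ≤ 1/9 ÷ (153/47) = 47/1377.
0.5⁴ = 0.0625 is still above 47/1377 but 0.5⁵ = 0.03125 is at or below it, so n = 5.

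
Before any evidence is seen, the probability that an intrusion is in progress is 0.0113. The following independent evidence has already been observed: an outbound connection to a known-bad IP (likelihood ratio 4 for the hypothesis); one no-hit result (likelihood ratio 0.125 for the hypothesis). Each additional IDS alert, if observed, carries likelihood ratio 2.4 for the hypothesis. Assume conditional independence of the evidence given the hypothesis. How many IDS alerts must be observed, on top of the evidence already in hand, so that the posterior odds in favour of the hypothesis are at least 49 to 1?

Prior odds = 0.0113/0.9887 = 113/9887.
Combined Bayes factor of the evidence already in hand = 4 × 0.125 = 0.5.
Odds after that evidence = (113/9887) × 0.5 = 113/19774.
Target odds = 49.
Need 2.4ⁿ ≥ 49 ÷ (113/19774) = 968926/113.
2.4¹⁰ ≈6340.34 falls short of 968926/113 but 2.4¹¹ ≈15216.8 reaches it, so n = 11.

11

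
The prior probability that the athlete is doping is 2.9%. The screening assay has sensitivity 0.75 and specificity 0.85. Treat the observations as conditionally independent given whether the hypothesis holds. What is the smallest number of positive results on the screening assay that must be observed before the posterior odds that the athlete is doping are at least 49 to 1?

Prior odds = 0.029/0.971 = 29/971.
False-positive rate = 1 − 0.85 = 0.15; likelihood ratio of a positive = 0.75/0.15 = 5.
Target odds = 49.
Require 5ⁿ ≥ 49 ÷ (29/971) = 47579/29.
5⁴ = 625 falls short of 47579/29 but 5⁵ = 3125 reaches it, so n = 5.

5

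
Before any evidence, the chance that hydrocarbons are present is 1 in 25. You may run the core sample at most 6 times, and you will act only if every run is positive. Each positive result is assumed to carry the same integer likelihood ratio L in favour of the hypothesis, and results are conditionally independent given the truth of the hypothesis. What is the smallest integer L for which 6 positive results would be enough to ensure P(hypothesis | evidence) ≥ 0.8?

Prior odds = 0.04/0.96 = 1/24.
Target odds = 0.8/0.2 = 4.
Need L⁶ ≥ 4 ÷ (1/24) = 96.
2⁶ = 64 < 96 ≤ 729 = 3⁶, so L = 3.

3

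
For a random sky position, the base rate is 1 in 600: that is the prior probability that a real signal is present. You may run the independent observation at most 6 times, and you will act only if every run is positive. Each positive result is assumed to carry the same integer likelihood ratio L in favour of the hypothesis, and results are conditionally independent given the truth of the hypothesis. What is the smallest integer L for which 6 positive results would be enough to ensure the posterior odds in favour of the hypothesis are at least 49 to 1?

Prior odds = (1/600)/(599/600) = 1/599.
Target odds = 49.
Need L⁶ ≥ 49 ÷ (1/599) = 29351.
5⁶ = 15625 < 29351 ≤ 46656 = 6⁶, so L = 6.

6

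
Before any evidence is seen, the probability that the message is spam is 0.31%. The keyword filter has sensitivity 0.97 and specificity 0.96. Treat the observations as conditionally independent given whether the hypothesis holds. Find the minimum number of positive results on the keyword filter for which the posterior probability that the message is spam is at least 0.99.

Prior odds = 0.0031/0.9969 = 31/9969.
False-positive rate = 1 − 0.96 = 0.04; likelihood ratio of a positive = 0.97/0.04 = 24.25.
Target posterior odds = 0.99/0.01 = 99.
Require 24.25ⁿ ≥ 99 ÷ (31/9969) = 986931/31.
24.25³ = 912673/64 falls short of 986931/31 but 24.25⁴ = 88529281/256 reaches it, so n = 4.

4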